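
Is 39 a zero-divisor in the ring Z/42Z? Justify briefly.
YES

gcd(39, 42) = 3 > 1, so 39 is not a unit in Z/42Z. In Z/nZ every nonzero non-unit is a zero-divisor: explicitly, take b = 42/gcd = 14 ≠ 0 (mod 42); then 39·14 = 546 = 13·42, i.e. 39·14 ≡ 0 (mod 42). So 39 is a zero-divisor.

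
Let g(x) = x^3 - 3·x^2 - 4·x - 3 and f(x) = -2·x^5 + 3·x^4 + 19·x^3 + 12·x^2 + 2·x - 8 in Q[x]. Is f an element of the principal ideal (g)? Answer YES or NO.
NO

In Q[x] the ideal (g) consists of all multiples of g, so f ∈ (g) iff g | f, i.e. iff the remainder of f on division by g is 0. Divide f by g (g is monic, so eliminate the leading term of the running remainder at each step):
  leading term -2·x^5: subtract (-2·x^2)·g(x) = -2·x^5 + 6·x^4 + 8·x^3 + 6·x^2, leaving -3·x^4 + 11·x^3 + 6·x^2 + 2·x - 8
  leading term -3·x^4: subtract (-3·x)·g(x) = -3·x^4 + 9·x^3 + 12·x^2 + 9·x, leaving 2·x^3 - 6·x^2 - 7·x - 8
  leading term 2·x^3: subtract (2)·g(x) = 2·x^3 - 6·x^2 - 8·x - 6, leaving x - 2
The remainder r(x) = x - 2 ≠ 0 (and deg r < deg g), so g ∤ f, i.e. f ∉ (g).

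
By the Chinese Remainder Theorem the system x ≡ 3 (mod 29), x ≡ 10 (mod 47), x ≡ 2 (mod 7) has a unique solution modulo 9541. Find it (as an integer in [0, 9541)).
x ≡ 8094 (mod 9541); the representative in [0, 9541) is 8094

The moduli 29, 47, 7 are pairwise coprime, so by the CRT there is a unique solution mod 29·47·7 = 9541.
Solve by successive substitution. Start with x ≡ 3 (mod 29).
  Combine with x ≡ 10 (mod 47): write x = 3 + 29·t and require 3 + 29·t ≡ 10 (mod 47), i.e. 29·t ≡ 10 − 3 ≡ 7 (mod 47). Since 29^(−1) ≡ 13 (mod 47), t ≡ 13·7 ≡ 44 (mod 47). So x ≡ 3 + 29·44 = 1279 (mod 1363).
  Combine with x ≡ 2 (mod 7): write x = 1279 + 1363·t and require 1279 + 1363·t ≡ 2 (mod 7), i.e. 1363·t ≡ 2 − 1279 ≡ 4 (mod 7). Since 1363^(−1) ≡ 3 (mod 7) (1363 ≡ 5 (mod 7)), t ≡ 3·4 ≡ 5 (mod 7). So x ≡ 1279 + 1363·5 = 8094 (mod 9541).
Unique solution in [0, 9541): x = 8094.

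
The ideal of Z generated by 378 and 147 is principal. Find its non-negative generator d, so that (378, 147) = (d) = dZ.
In the PID Z, (a, b) is generated by gcd(a, b). Compute gcd(378, 147) with the extended Euclidean algorithm, tracking rows (r, s, t) with s·378 + t·147 = r:
  row A: (378, 1, 0)   [1·378 + 0·147 = 378]
  row B: (147, 0, 1)   [0·378 + 1·147 = 147]
  378 = 2·147 + 84   → row C = row A − 2·row B = (84, 1, −2)   [check: 1·378 − 2·147 = 84]
  147 = 1·84 + 63   → row D = row B − 1·row C = (63, −1, 3)   [check: −1·378 + 3·147 = 63]
  84 = 1·63 + 21   → row E = row C − 1·row D = (21, 2, −5)   [check: 2·378 − 5·147 = 21]
  63 = 3·21 + 0   → remainder 0, stop. gcd = 21 (last nonzero row E).
So gcd(378, 147) = 21, with Bézout identity 2·378 − 5·147 = 21. Containment (⊇): the Bézout identity exhibits 21 as an element of (378, 147), giving (21) ⊆ (378, 147). Containment (⊆): since 21 | 378 and 21 | 147 (378 = 21·18, 147 = 21·7), every Z-linear combination of 378 and 147 is divisible by 21, so (378, 147) ⊆ (21). Therefore (378, 147) = (21), d = 21.

Final answer: (378, 147) = (21); d = 21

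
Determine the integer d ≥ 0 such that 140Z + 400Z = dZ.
(140, 400) = (20); d = 20

In the PID Z, (a, b) is generated by gcd(a, b). Compute gcd(400, 140) with the extended Euclidean algorithm, tracking rows (r, s, t) with s·400 + t·140 = r:
  row A: (400, 1, 0)   [1·400 + 0·140 = 400]
  row B: (140, 0, 1)   [0·400 + 1·140 = 140]
  400 = 2·140 + 120   → row C = row A − 2·row B = (120, 1, −2)   [check: 1·400 − 2·140 = 120]
  140 = 1·120 + 20   → row D = row B − 1·row C = (20, −1, 3)   [check: −1·400 + 3·140 = 20]
  120 = 6·20 + 0   → remainder 0, stop. gcd = 20 (last nonzero row D).
So gcd(140, 400) = 20, with Bézout identity −1·400 + 3·140 = 20. Containment (⊇): the Bézout identity exhibits 20 as an element of (140, 400), giving (20) ⊆ (140, 400). Containment (⊆): since 20 | 140 and 20 | 400 (140 = 20·7, 400 = 20·20), every Z-linear combination of 140 and 400 is divisible by 20, so (140, 400) ⊆ (20). Therefore (140, 400) = (20), d = 20.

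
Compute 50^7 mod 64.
Use repeated squaring. Binary(7) = 111. Walk through the bits of the exponent 7 left-to-right: at each bit after the leading one, square the running value, then multiply by 50 if the bit is 1 (always reducing mod 64):
  bit 1 = 1 (leading): start with 50.
  bit 2 = 1: square 50^2 = 2500 ≡ 4; bit is 1, so multiply 4·50 = 200 ≡ 8 (mod 64).
  bit 3 = 1: square 8^2 = 64 ≡ 0; bit is 1, so multiply 0·50 = 0 (mod 64).
Final value: 50^7 ≡ 0 (mod 64).

Final answer: 0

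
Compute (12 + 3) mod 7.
Reduce the summands first: 12 ≡ 5 (mod 7), so 12 + 3 ≡ 5 + 3 (mod 7). 5 + 3 = 8; 8 = 1·7 + 1, so (12 + 3) mod 7 = 1.

Final answer: 1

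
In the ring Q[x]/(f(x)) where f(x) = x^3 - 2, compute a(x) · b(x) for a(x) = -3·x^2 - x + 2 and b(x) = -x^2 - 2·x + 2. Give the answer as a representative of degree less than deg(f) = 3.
First multiply in Q[x] without reducing: a · b = 3·x^4 + 7·x^3 - 6·x^2 - 6·x + 4. Now divide by f(x) = x^3 - 2, eliminating the leading term at each step:
  leading term 3·x^4: subtract (3·x)·f(x) = 3·x^4 - 6·x, leaving 7·x^3 - 6·x^2 + 4
  leading term 7·x^3: subtract (7)·f(x) = 7·x^3 - 14, leaving 18 - 6·x^2
The degree is now < 3, so this is the remainder. Hence a · b ≡ 18 - 6·x^2 in Q[x]/(f).

Final answer: a · b ≡ 18 - 6·x^2 (mod f(x))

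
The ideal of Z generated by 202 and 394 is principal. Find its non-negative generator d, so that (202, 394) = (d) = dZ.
(202, 394) = (2); d = 2

In the PID Z, (a, b) is generated by gcd(a, b). Compute gcd(394, 202) with the extended Euclidean algorithm, tracking rows (r, s, t) with s·394 + t·202 = r:
  row A: (394, 1, 0)   [1·394 + 0·202 = 394]
  row B: (202, 0, 1)   [0·394 + 1·202 = 202]
  394 = 1·202 + 192   → row C = row A − 1·row B = (192, 1, −1)   [check: 1·394 − 1·202 = 192]
  202 = 1·192 + 10   → row D = row B − 1·row C = (10, −1, 2)   [check: −1·394 + 2·202 = 10]
  192 = 19·10 + 2   → row E = row C − 19·row D = (2, 20, −39)   [check: 20·394 − 39·202 = 2]
  10 = 5·2 + 0   → remainder 0, stop. gcd = 2 (last nonzero row E).
So gcd(202, 394) = 2, with Bézout identity 20·394 − 39·202 = 2. Containment (⊇): the Bézout identity exhibits 2 as an element of (202, 394), giving (2) ⊆ (202, 394). Containment (⊆): since 2 | 202 and 2 | 394 (202 = 2·101, 394 = 2·197), every Z-linear combination of 202 and 394 is divisible by 2, so (202, 394) ⊆ (2). Therefore (202, 394) = (2), d = 2.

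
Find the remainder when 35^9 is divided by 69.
50

Use repeated squaring. Binary(9) = 1001. Walk through the bits of the exponent 9 left-to-right: at each bit after the leading one, square the running value, then multiply by 35 if the bit is 1 (always reducing mod 69):
  bit 1 = 1 (leading): start with 35.
  bit 2 = 0: square 35^2 = 1225 ≡ 52 (mod 69).
  bit 3 = 0: square 52^2 = 2704 ≡ 13 (mod 69).
  bit 4 = 1: square 13^2 = 169 ≡ 31; bit is 1, so multiply 31·35 = 1085 ≡ 50 (mod 69).
Final value: 35^9 ≡ 50 (mod 69).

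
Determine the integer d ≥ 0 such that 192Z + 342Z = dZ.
In the PID Z, (a, b) is generated by gcd(a, b). Compute gcd(342, 192) with the extended Euclidean algorithm, tracking rows (r, s, t) with s·342 + t·192 = r:
  row A: (342, 1, 0)   [1·342 + 0·192 = 342]
  row B: (192, 0, 1)   [0·342 + 1·192 = 192]
  342 = 1·192 + 150   → row C = row A − 1·row B = (150, 1, −1)   [check: 1·342 − 1·192 = 150]
  192 = 1·150 + 42   → row D = row B − 1·row C = (42, −1, 2)   [check: −1·342 + 2·192 = 42]
  150 = 3·42 + 24   → row E = row C − 3·row D = (24, 4, −7)   [check: 4·342 − 7·192 = 24]
  42 = 1·24 + 18   → row F = row D − 1·row E = (18, −5, 9)   [check: −5·342 + 9·192 = 18]
  24 = 1·18 + 6   → row G = row E − 1·row F = (6, 9, −16)   [check: 9·342 − 16·192 = 6]
  18 = 3·6 + 0   → remainder 0, stop. gcd = 6 (last nonzero row G).
So gcd(192, 342) = 6, with Bézout identity 9·342 − 16·192 = 6. Containment (⊇): the Bézout identity exhibits 6 as an element of (192, 342), giving (6) ⊆ (192, 342). Containment (⊆): since 6 | 192 and 6 | 342 (192 = 6·32, 342 = 6·57), every Z-linear combination of 192 and 342 is divisible by 6, so (192, 342) ⊆ (6). Therefore (192, 342) = (6), d = 6.

Final answer: (192, 342) = (6); d = 6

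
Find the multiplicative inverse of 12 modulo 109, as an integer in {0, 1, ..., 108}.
Apply the extended Euclidean algorithm to (109, 12), tracking rows (r, s, t) with s·109 + t·12 = r. Each division r_prev = q·r_cur + r_new produces the new row as (previous row) − q·(current row):
  row A: (109, 1, 0)   [1·109 + 0·12 = 109]
  row B: (12, 0, 1)   [0·109 + 1·12 = 12]
  109 = 9·12 + 1   → row C = row A − 9·row B = (1, 1, −9)   [check: 1·109 − 9·12 = 1]
  12 = 12·1 + 0   → remainder 0, stop. gcd = 1 (last nonzero row C).
The gcd is 1, so 12 is invertible mod 109. The last nonzero row gives 1·109 − 9·12 = 1, so t = −9. So 12^(−1) ≡ −9 ≡ 100 (mod 109). Verify: 12 · 100 = 1200 ≡ 1 (mod 109). ✓

Final answer: 12^(−1) ≡ 100 (mod 109)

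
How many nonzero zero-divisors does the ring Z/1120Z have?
In Z/1120Z each nonzero element is either a unit (gcd with 1120 is 1) or a zero-divisor (gcd > 1). The number of units is φ(1120): factorise 1120 = 2^5 · 5 · 7, so φ(1120) = (2^5 − 2^4) · (5 − 1) · (7 − 1) = 16 · 4 · 6 = 384. The nonzero elements number 1120 − 1 = 1119. Hence the nonzero zero-divisors number 1119 − 384 = 735.

Final answer: Z/1120Z has 735 nonzero zero-divisors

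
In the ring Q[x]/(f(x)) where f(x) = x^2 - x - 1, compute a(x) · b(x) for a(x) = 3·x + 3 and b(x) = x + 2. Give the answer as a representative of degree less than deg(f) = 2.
First multiply in Q[x] without reducing: a · b = 3·x^2 + 9·x + 6. Now divide by f(x) = x^2 - x - 1, eliminating the leading term at each step:
  leading term 3·x^2: subtract (3)·f(x) = 3·x^2 - 3·x - 3, leaving 12·x + 9
The degree is now < 2, so this is the remainder. Hence a · b ≡ 12·x + 9 in Q[x]/(f).

Final answer: a · b ≡ 12·x + 9 (mod f(x))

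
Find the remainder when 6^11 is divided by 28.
20

Use repeated squaring. Binary(11) = 1011. Walk through the bits of the exponent 11 left-to-right: at each bit after the leading one, square the running value, then multiply by 6 if the bit is 1 (always reducing mod 28):
  bit 1 = 1 (leading): start with 6.
  bit 2 = 0: square 6^2 = 36 ≡ 8 (mod 28).
  bit 3 = 1: square 8^2 = 64 ≡ 8; bit is 1, so multiply 8·6 = 48 ≡ 20 (mod 28).
  bit 4 = 1: square 20^2 = 400 ≡ 8; bit is 1, so multiply 8·6 = 48 ≡ 20 (mod 28).
Final value: 6^11 ≡ 20 (mod 28).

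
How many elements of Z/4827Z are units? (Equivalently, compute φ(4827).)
Z/4827Z has φ(4827) = 3216 units

An element a ∈ Z/4827Z is a unit iff gcd(a, 4827) = 1, so the number of units is φ(4827). φ is multiplicative, with φ(p^e) = p^e − p^(e−1). Factorise 4827 = 3 · 1609. Then
  φ(4827) = (3 − 1) · (1609 − 1) = 2 · 1608 = 3216.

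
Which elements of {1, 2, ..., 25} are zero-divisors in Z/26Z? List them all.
nonzero zero-divisors of Z/26Z = {2, 4, 6, 8, 10, 12, 13, 14, 16, 18, 20, 22, 24}

An element a ∈ Z/26Z (with a ≠ 0) is a zero-divisor iff gcd(a, 26) > 1 (because a is a unit precisely when gcd(a, n) = 1, and in Z/nZ every nonzero, non-unit element is a zero-divisor). Scan a = 1, ..., 25 and keep those with gcd(a, 26) > 1:
  gcd(2, 26) = 2, gcd(4, 26) = 2, gcd(6, 26) = 2, gcd(8, 26) = 2, gcd(10, 26) = 2, gcd(12, 26) = 2, gcd(13, 26) = 13, gcd(14, 26) = 2, gcd(16, 26) = 2, gcd(18, 26) = 2, gcd(20, 26) = 2, gcd(22, 26) = 2, gcd(24, 26) = 2.
All other a ∈ {1, ..., 25} have gcd(a, 26) = 1 and are units. So the nonzero zero-divisors are exactly the 13 values of a appearing in this scan.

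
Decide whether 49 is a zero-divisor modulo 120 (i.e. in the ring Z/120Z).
gcd(49, 120) = 1, so 49 is a unit in Z/120Z (it has a multiplicative inverse). A unit cannot be a zero-divisor: if 49·b ≡ 0 then multiplying both sides by 49^(−1) gives b ≡ 0. So 49 is not a zero-divisor.

Final answer: NO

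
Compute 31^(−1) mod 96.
31^(−1) ≡ 31 (mod 96)

Apply the extended Euclidean algorithm to (96, 31), tracking rows (r, s, t) with s·96 + t·31 = r. Each division r_prev = q·r_cur + r_new produces the new row as (previous row) − q·(current row):
  row A: (96, 1, 0)   [1·96 + 0·31 = 96]
  row B: (31, 0, 1)   [0·96 + 1·31 = 31]
  96 = 3·31 + 3   → row C = row A − 3·row B = (3, 1, −3)   [check: 1·96 − 3·31 = 3]
  31 = 10·3 + 1   → row D = row B − 10·row C = (1, −10, 31)   [check: −10·96 + 31·31 = 1]
  3 = 3·1 + 0   → remainder 0, stop. gcd = 1 (last nonzero row D).
The gcd is 1, so 31 is invertible mod 96. The last nonzero row gives −10·96 + 31·31 = 1, so t = 31. So 31^(−1) ≡ 31 (mod 96). Verify: 31 · 31 = 961 ≡ 1 (mod 96). ✓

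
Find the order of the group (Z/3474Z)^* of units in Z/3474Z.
|(Z/3474Z)^*| = 1152

(Z/3474Z)^* consists of the classes a with gcd(a, 3474) = 1, so its order is φ(3474). φ is multiplicative, with φ(p^e) = p^e − p^(e−1). Factorise 3474 = 2 · 3^2 · 193. Then
  φ(3474) = (2 − 1) · (3^2 − 3^1) · (193 − 1) = 1 · 6 · 192 = 1152.
Thus |(Z/3474Z)^*| = 1152.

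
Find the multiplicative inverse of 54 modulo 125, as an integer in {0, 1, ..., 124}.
54^(−1) ≡ 44 (mod 125)

Apply the extended Euclidean algorithm to (125, 54), tracking rows (r, s, t) with s·125 + t·54 = r. Each division r_prev = q·r_cur + r_new produces the new row as (previous row) − q·(current row):
  row A: (125, 1, 0)   [1·125 + 0·54 = 125]
  row B: (54, 0, 1)   [0·125 + 1·54 = 54]
  125 = 2·54 + 17   → row C = row A − 2·row B = (17, 1, −2)   [check: 1·125 − 2·54 = 17]
  54 = 3·17 + 3   → row D = row B − 3·row C = (3, −3, 7)   [check: −3·125 + 7·54 = 3]
  17 = 5·3 + 2   → row E = row C − 5·row D = (2, 16, −37)   [check: 16·125 − 37·54 = 2]
  3 = 1·2 + 1   → row F = row D − 1·row E = (1, −19, 44)   [check: −19·125 + 44·54 = 1]
  2 = 2·1 + 0   → remainder 0, stop. gcd = 1 (last nonzero row F).
The gcd is 1, so 54 is invertible mod 125. The last nonzero row gives −19·125 + 44·54 = 1, so t = 44. So 54^(−1) ≡ 44 (mod 125). Verify: 54 · 44 = 2376 ≡ 1 (mod 125). ✓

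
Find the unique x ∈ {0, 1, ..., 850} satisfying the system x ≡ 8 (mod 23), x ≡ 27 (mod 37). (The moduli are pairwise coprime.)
x ≡ 767 (mod 851); the representative in [0, 851) is 767

The moduli 23, 37 are pairwise coprime, so by the CRT there is a unique solution mod 23·37 = 851.
Solve by successive substitution. Start with x ≡ 8 (mod 23).
  Combine with x ≡ 27 (mod 37): write x = 8 + 23·t and require 8 + 23·t ≡ 27 (mod 37), i.e. 23·t ≡ 27 − 8 ≡ 19 (mod 37). Since 23^(−1) ≡ 29 (mod 37), t ≡ 29·19 ≡ 33 (mod 37). So x ≡ 8 + 23·33 = 767 (mod 851).
Unique solution in [0, 851): x = 767.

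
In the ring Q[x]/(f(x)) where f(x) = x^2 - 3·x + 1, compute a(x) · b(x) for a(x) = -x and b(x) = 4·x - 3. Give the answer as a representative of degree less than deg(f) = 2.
First multiply in Q[x] without reducing: a · b = -4·x^2 + 3·x. Now divide by f(x) = x^2 - 3·x + 1, eliminating the leading term at each step:
  leading term -4·x^2: subtract (-4)·f(x) = -4·x^2 + 12·x - 4, leaving 4 - 9·x
The degree is now < 2, so this is the remainder. Hence a · b ≡ 4 - 9·x in Q[x]/(f).

Final answer: a · b ≡ 4 - 9·x (mod f(x))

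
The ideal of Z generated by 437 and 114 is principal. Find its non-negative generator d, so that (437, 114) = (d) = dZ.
(437, 114) = (19); d = 19

In the PID Z, (a, b) is generated by gcd(a, b). Compute gcd(437, 114) with the extended Euclidean algorithm, tracking rows (r, s, t) with s·437 + t·114 = r:
  row A: (437, 1, 0)   [1·437 + 0·114 = 437]
  row B: (114, 0, 1)   [0·437 + 1·114 = 114]
  437 = 3·114 + 95   → row C = row A − 3·row B = (95, 1, −3)   [check: 1·437 − 3·114 = 95]
  114 = 1·95 + 19   → row D = row B − 1·row C = (19, −1, 4)   [check: −1·437 + 4·114 = 19]
  95 = 5·19 + 0   → remainder 0, stop. gcd = 19 (last nonzero row D).
So gcd(437, 114) = 19, with Bézout identity −1·437 + 4·114 = 19. Containment (⊇): the Bézout identity exhibits 19 as an element of (437, 114), giving (19) ⊆ (437, 114). Containment (⊆): since 19 | 437 and 19 | 114 (437 = 19·23, 114 = 19·6), every Z-linear combination of 437 and 114 is divisible by 19, so (437, 114) ⊆ (19). Therefore (437, 114) = (19), d = 19.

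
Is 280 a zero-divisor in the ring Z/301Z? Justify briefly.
gcd(280, 301) = 7 > 1, so 280 is not a unit in Z/301Z. In Z/nZ every nonzero non-unit is a zero-divisor: explicitly, take b = 301/gcd = 43 ≠ 0 (mod 301); then 280·43 = 12040 = 40·301, i.e. 280·43 ≡ 0 (mod 301). So 280 is a zero-divisor.

Final answer: YES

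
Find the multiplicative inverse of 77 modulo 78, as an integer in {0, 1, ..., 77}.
77^(−1) ≡ 77 (mod 78)

Apply the extended Euclidean algorithm to (78, 77), tracking rows (r, s, t) with s·78 + t·77 = r. Each division r_prev = q·r_cur + r_new produces the new row as (previous row) − q·(current row):
  row A: (78, 1, 0)   [1·78 + 0·77 = 78]
  row B: (77, 0, 1)   [0·78 + 1·77 = 77]
  78 = 1·77 + 1   → row C = row A − 1·row B = (1, 1, −1)   [check: 1·78 − 1·77 = 1]
  77 = 77·1 + 0   → remainder 0, stop. gcd = 1 (last nonzero row C).
The gcd is 1, so 77 is invertible mod 78. The last nonzero row gives 1·78 − 1·77 = 1, so t = −1. So 77^(−1) ≡ −1 ≡ 77 (mod 78). Verify: 77 · 77 = 5929 ≡ 1 (mod 78). ✓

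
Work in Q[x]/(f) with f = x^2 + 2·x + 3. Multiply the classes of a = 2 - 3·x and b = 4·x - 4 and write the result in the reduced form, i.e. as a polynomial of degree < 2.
a · b ≡ 44·x + 28 (mod f(x))

First multiply in Q[x] without reducing: a · b = -12·x^2 + 20·x - 8. Now divide by f(x) = x^2 + 2·x + 3, eliminating the leading term at each step:
  leading term -12·x^2: subtract (-12)·f(x) = -12·x^2 - 24·x - 36, leaving 44·x + 28
The degree is now < 2, so this is the remainder. Hence a · b ≡ 44·x + 28 in Q[x]/(f).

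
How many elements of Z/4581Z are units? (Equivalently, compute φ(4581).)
An element a ∈ Z/4581Z is a unit iff gcd(a, 4581) = 1, so the number of units is φ(4581). φ is multiplicative, with φ(p^e) = p^e − p^(e−1). Factorise 4581 = 3^2 · 509. Then
  φ(4581) = (3^2 − 3^1) · (509 − 1) = 6 · 508 = 3048.

Final answer: Z/4581Z has φ(4581) = 3048 units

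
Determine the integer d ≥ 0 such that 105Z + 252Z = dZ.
In the PID Z, (a, b) is generated by gcd(a, b). Compute gcd(252, 105) with the extended Euclidean algorithm, tracking rows (r, s, t) with s·252 + t·105 = r:
  row A: (252, 1, 0)   [1·252 + 0·105 = 252]
  row B: (105, 0, 1)   [0·252 + 1·105 = 105]
  252 = 2·105 + 42   → row C = row A − 2·row B = (42, 1, −2)   [check: 1·252 − 2·105 = 42]
  105 = 2·42 + 21   → row D = row B − 2·row C = (21, −2, 5)   [check: −2·252 + 5·105 = 21]
  42 = 2·21 + 0   → remainder 0, stop. gcd = 21 (last nonzero row D).
So gcd(105, 252) = 21, with Bézout identity −2·252 + 5·105 = 21. Containment (⊇): the Bézout identity exhibits 21 as an element of (105, 252), giving (21) ⊆ (105, 252). Containment (⊆): since 21 | 105 and 21 | 252 (105 = 21·5, 252 = 21·12), every Z-linear combination of 105 and 252 is divisible by 21, so (105, 252) ⊆ (21). Therefore (105, 252) = (21), d = 21.

Final answer: (105, 252) = (21); d = 21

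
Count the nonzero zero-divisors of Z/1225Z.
Z/1225Z has 384 nonzero zero-divisors

In Z/1225Z each nonzero element is either a unit (gcd with 1225 is 1) or a zero-divisor (gcd > 1). The number of units is φ(1225): factorise 1225 = 5^2 · 7^2, so φ(1225) = (5^2 − 5^1) · (7^2 − 7^1) = 20 · 42 = 840. The nonzero elements number 1225 − 1 = 1224. Hence the nonzero zero-divisors number 1224 − 840 = 384.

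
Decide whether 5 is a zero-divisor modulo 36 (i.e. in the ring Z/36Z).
gcd(5, 36) = 1, so 5 is a unit in Z/36Z (it has a multiplicative inverse). A unit cannot be a zero-divisor: if 5·b ≡ 0 then multiplying both sides by 5^(−1) gives b ≡ 0. So 5 is not a zero-divisor.

Final answer: NO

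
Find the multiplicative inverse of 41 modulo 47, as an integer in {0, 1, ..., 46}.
41^(−1) ≡ 39 (mod 47)

Apply the extended Euclidean algorithm to (47, 41), tracking rows (r, s, t) with s·47 + t·41 = r. Each division r_prev = q·r_cur + r_new produces the new row as (previous row) − q·(current row):
  row A: (47, 1, 0)   [1·47 + 0·41 = 47]
  row B: (41, 0, 1)   [0·47 + 1·41 = 41]
  47 = 1·41 + 6   → row C = row A − 1·row B = (6, 1, −1)   [check: 1·47 − 1·41 = 6]
  41 = 6·6 + 5   → row D = row B − 6·row C = (5, −6, 7)   [check: −6·47 + 7·41 = 5]
  6 = 1·5 + 1   → row E = row C − 1·row D = (1, 7, −8)   [check: 7·47 − 8·41 = 1]
  5 = 5·1 + 0   → remainder 0, stop. gcd = 1 (last nonzero row E).
The gcd is 1, so 41 is invertible mod 47. The last nonzero row gives 7·47 − 8·41 = 1, so t = −8. So 41^(−1) ≡ −8 ≡ 39 (mod 47). Verify: 41 · 39 = 1599 ≡ 1 (mod 47). ✓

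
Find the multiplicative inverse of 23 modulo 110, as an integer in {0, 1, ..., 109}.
Apply the extended Euclidean algorithm to (110, 23), tracking rows (r, s, t) with s·110 + t·23 = r. Each division r_prev = q·r_cur + r_new produces the new row as (previous row) − q·(current row):
  row A: (110, 1, 0)   [1·110 + 0·23 = 110]
  row B: (23, 0, 1)   [0·110 + 1·23 = 23]
  110 = 4·23 + 18   → row C = row A − 4·row B = (18, 1, −4)   [check: 1·110 − 4·23 = 18]
  23 = 1·18 + 5   → row D = row B − 1·row C = (5, −1, 5)   [check: −1·110 + 5·23 = 5]
  18 = 3·5 + 3   → row E = row C − 3·row D = (3, 4, −19)   [check: 4·110 − 19·23 = 3]
  5 = 1·3 + 2   → row F = row D − 1·row E = (2, −5, 24)   [check: −5·110 + 24·23 = 2]
  3 = 1·2 + 1   → row G = row E − 1·row F = (1, 9, −43)   [check: 9·110 − 43·23 = 1]
  2 = 2·1 + 0   → remainder 0, stop. gcd = 1 (last nonzero row G).
The gcd is 1, so 23 is invertible mod 110. The last nonzero row gives 9·110 − 43·23 = 1, so t = −43. So 23^(−1) ≡ −43 ≡ 67 (mod 110). Verify: 23 · 67 = 1541 ≡ 1 (mod 110). ✓

Final answer: 23^(−1) ≡ 67 (mod 110)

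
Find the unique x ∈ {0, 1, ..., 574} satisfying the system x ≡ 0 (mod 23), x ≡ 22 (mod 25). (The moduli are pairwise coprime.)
The moduli 23, 25 are pairwise coprime, so by the CRT there is a unique solution mod 23·25 = 575.
Solve by successive substitution. Start with x ≡ 0 (mod 23).
  Combine with x ≡ 22 (mod 25): write x = 23·t and require 23·t ≡ 22 (mod 25). Since 23^(−1) ≡ 12 (mod 25), t ≡ 12·22 ≡ 14 (mod 25). So x ≡ 23·14 = 322 (mod 575).
Unique solution in [0, 575): x = 322.

Final answer: x ≡ 322 (mod 575); the representative in [0, 575) is 322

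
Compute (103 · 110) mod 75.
5

Reduce the factors first: 103 ≡ 28, 110 ≡ 35 (mod 75), so 103 · 110 ≡ 28 · 35 (mod 75). 28 · 35 = 980. Dividing by 75: 980 = 13·75 + 5. So (103 · 110) mod 75 = 5.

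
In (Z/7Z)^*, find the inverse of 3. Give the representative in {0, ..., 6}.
3^(−1) ≡ 5 (mod 7)

Apply the extended Euclidean algorithm to (7, 3), tracking rows (r, s, t) with s·7 + t·3 = r. Each division r_prev = q·r_cur + r_new produces the new row as (previous row) − q·(current row):
  row A: (7, 1, 0)   [1·7 + 0·3 = 7]
  row B: (3, 0, 1)   [0·7 + 1·3 = 3]
  7 = 2·3 + 1   → row C = row A − 2·row B = (1, 1, −2)   [check: 1·7 − 2·3 = 1]
  3 = 3·1 + 0   → remainder 0, stop. gcd = 1 (last nonzero row C).
The gcd is 1, so 3 is invertible mod 7. The last nonzero row gives 1·7 − 2·3 = 1, so t = −2. So 3^(−1) ≡ −2 ≡ 5 (mod 7). Verify: 3 · 5 = 15 ≡ 1 (mod 7). ✓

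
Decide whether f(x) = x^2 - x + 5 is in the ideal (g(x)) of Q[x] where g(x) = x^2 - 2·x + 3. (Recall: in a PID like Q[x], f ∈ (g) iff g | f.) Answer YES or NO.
In Q[x] the ideal (g) consists of all multiples of g, so f ∈ (g) iff g | f, i.e. iff the remainder of f on division by g is 0. Divide f by g (g is monic, so eliminate the leading term of the running remainder at each step):
  leading term x^2: subtract (1)·g(x) = x^2 - 2·x + 3, leaving x + 2
The remainder r(x) = x + 2 ≠ 0 (and deg r < deg g), so g ∤ f, i.e. f ∉ (g).

Final answer: NO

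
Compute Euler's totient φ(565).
φ(565) = 448

φ is multiplicative, with φ(p^e) = p^e − p^(e−1). Factorise 565 = 5 · 113. Then
  φ(565) = (5 − 1) · (113 − 1) = 4 · 112 = 448.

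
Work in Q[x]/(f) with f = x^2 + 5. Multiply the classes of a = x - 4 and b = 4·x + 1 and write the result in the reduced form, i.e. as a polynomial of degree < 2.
a · b ≡ -15·x - 24 (mod f(x))

First multiply in Q[x] without reducing: a · b = 4·x^2 - 15·x - 4. Now divide by f(x) = x^2 + 5, eliminating the leading term at each step:
  leading term 4·x^2: subtract (4)·f(x) = 4·x^2 + 20, leaving -15·x - 24
The degree is now < 2, so this is the remainder. Hence a · b ≡ -15·x - 24 in Q[x]/(f).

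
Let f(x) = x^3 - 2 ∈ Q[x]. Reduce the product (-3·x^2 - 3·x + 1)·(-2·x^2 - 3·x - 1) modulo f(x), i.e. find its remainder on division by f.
a · b ≡ 10·x^2 + 12·x + 29 (mod f(x))

First multiply in Q[x] without reducing: a · b = 6·x^4 + 15·x^3 + 10·x^2 - 1. Now divide by f(x) = x^3 - 2, eliminating the leading term at each step:
  leading term 6·x^4: subtract (6·x)·f(x) = 6·x^4 - 12·x, leaving 15·x^3 + 10·x^2 + 12·x - 1
  leading term 15·x^3: subtract (15)·f(x) = 15·x^3 - 30, leaving 10·x^2 + 12·x + 29
The degree is now < 3, so this is the remainder. Hence a · b ≡ 10·x^2 + 12·x + 29 in Q[x]/(f).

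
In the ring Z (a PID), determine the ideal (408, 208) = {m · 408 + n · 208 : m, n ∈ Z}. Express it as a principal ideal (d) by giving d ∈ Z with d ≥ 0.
(408, 208) = (8); d = 8

In the PID Z, (a, b) is generated by gcd(a, b). Compute gcd(408, 208) with the extended Euclidean algorithm, tracking rows (r, s, t) with s·408 + t·208 = r:
  row A: (408, 1, 0)   [1·408 + 0·208 = 408]
  row B: (208, 0, 1)   [0·408 + 1·208 = 208]
  408 = 1·208 + 200   → row C = row A − 1·row B = (200, 1, −1)   [check: 1·408 − 1·208 = 200]
  208 = 1·200 + 8   → row D = row B − 1·row C = (8, −1, 2)   [check: −1·408 + 2·208 = 8]
  200 = 25·8 + 0   → remainder 0, stop. gcd = 8 (last nonzero row D).
So gcd(408, 208) = 8, with Bézout identity −1·408 + 2·208 = 8. Containment (⊇): the Bézout identity exhibits 8 as an element of (408, 208), giving (8) ⊆ (408, 208). Containment (⊆): since 8 | 408 and 8 | 208 (408 = 8·51, 208 = 8·26), every Z-linear combination of 408 and 208 is divisible by 8, so (408, 208) ⊆ (8). Therefore (408, 208) = (8), d = 8.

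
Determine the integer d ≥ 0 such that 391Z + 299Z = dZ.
(391, 299) = (23); d = 23

In the PID Z, (a, b) is generated by gcd(a, b). Compute gcd(391, 299) with the extended Euclidean algorithm, tracking rows (r, s, t) with s·391 + t·299 = r:
  row A: (391, 1, 0)   [1·391 + 0·299 = 391]
  row B: (299, 0, 1)   [0·391 + 1·299 = 299]
  391 = 1·299 + 92   → row C = row A − 1·row B = (92, 1, −1)   [check: 1·391 − 1·299 = 92]
  299 = 3·92 + 23   → row D = row B − 3·row C = (23, −3, 4)   [check: −3·391 + 4·299 = 23]
  92 = 4·23 + 0   → remainder 0, stop. gcd = 23 (last nonzero row D).
So gcd(391, 299) = 23, with Bézout identity −3·391 + 4·299 = 23. Containment (⊇): the Bézout identity exhibits 23 as an element of (391, 299), giving (23) ⊆ (391, 299). Containment (⊆): since 23 | 391 and 23 | 299 (391 = 23·17, 299 = 23·13), every Z-linear combination of 391 and 299 is divisible by 23, so (391, 299) ⊆ (23). Therefore (391, 299) = (23), d = 23.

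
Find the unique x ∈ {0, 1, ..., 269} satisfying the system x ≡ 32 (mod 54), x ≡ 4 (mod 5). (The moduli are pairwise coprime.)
x ≡ 194 (mod 270); the representative in [0, 270) is 194

The moduli 54, 5 are pairwise coprime, so by the CRT there is a unique solution mod 54·5 = 270.
Solve by successive substitution. Start with x ≡ 32 (mod 54).
  Combine with x ≡ 4 (mod 5): write x = 32 + 54·t and require 32 + 54·t ≡ 4 (mod 5), i.e. 54·t ≡ 4 − 32 ≡ 2 (mod 5). Since 54^(−1) ≡ 4 (mod 5) (54 ≡ 4 (mod 5)), t ≡ 4·2 ≡ 3 (mod 5). So x ≡ 32 + 54·3 = 194 (mod 270).
Unique solution in [0, 270): x = 194.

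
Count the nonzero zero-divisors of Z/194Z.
Z/194Z has 97 nonzero zero-divisors

In Z/194Z each nonzero element is either a unit (gcd with 194 is 1) or a zero-divisor (gcd > 1). The number of units is φ(194): factorise 194 = 2 · 97, so φ(194) = (2 − 1) · (97 − 1) = 1 · 96 = 96. The nonzero elements number 194 − 1 = 193. Hence the nonzero zero-divisors number 193 − 96 = 97.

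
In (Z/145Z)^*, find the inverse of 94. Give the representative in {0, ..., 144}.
94^(−1) ≡ 54 (mod 145)

Apply the extended Euclidean algorithm to (145, 94), tracking rows (r, s, t) with s·145 + t·94 = r. Each division r_prev = q·r_cur + r_new produces the new row as (previous row) − q·(current row):
  row A: (145, 1, 0)   [1·145 + 0·94 = 145]
  row B: (94, 0, 1)   [0·145 + 1·94 = 94]
  145 = 1·94 + 51   → row C = row A − 1·row B = (51, 1, −1)   [check: 1·145 − 1·94 = 51]
  94 = 1·51 + 43   → row D = row B − 1·row C = (43, −1, 2)   [check: −1·145 + 2·94 = 43]
  51 = 1·43 + 8   → row E = row C − 1·row D = (8, 2, −3)   [check: 2·145 − 3·94 = 8]
  43 = 5·8 + 3   → row F = row D − 5·row E = (3, −11, 17)   [check: −11·145 + 17·94 = 3]
  8 = 2·3 + 2   → row G = row E − 2·row F = (2, 24, −37)   [check: 24·145 − 37·94 = 2]
  3 = 1·2 + 1   → row H = row F − 1·row G = (1, −35, 54)   [check: −35·145 + 54·94 = 1]
  2 = 2·1 + 0   → remainder 0, stop. gcd = 1 (last nonzero row H).
The gcd is 1, so 94 is invertible mod 145. The last nonzero row gives −35·145 + 54·94 = 1, so t = 54. So 94^(−1) ≡ 54 (mod 145). Verify: 94 · 54 = 5076 ≡ 1 (mod 145). ✓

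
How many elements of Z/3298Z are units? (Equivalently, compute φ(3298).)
An element a ∈ Z/3298Z is a unit iff gcd(a, 3298) = 1, so the number of units is φ(3298). φ is multiplicative, with φ(p^e) = p^e − p^(e−1). Factorise 3298 = 2 · 17 · 97. Then
  φ(3298) = (2 − 1) · (17 − 1) · (97 − 1) = 1 · 16 · 96 = 1536.

Final answer: Z/3298Z has φ(3298) = 1536 units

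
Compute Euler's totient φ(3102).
φ(3102) = 920

φ is multiplicative, with φ(p^e) = p^e − p^(e−1). Factorise 3102 = 2 · 3 · 11 · 47. Then
  φ(3102) = (2 − 1) · (3 − 1) · (11 − 1) · (47 − 1) = 1 · 2 · 10 · 46 = 920.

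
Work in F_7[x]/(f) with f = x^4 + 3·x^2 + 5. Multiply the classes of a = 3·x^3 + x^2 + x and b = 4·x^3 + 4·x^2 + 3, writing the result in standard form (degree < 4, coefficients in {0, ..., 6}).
Multiply as integer polynomials: a · b = 12·x^6 + 16·x^5 + 8·x^4 + 13·x^3 + 3·x^2 + 3·x. Reducing coefficients mod 7: a · b ≡ 5·x^6 + 2·x^5 + x^4 + 6·x^3 + 3·x^2 + 3·x. Now divide by f(x) = x^4 + 3·x^2 + 5 in F_7[x], eliminating the leading term at each step:
  leading term 5·x^6: subtract (5·x^2)·f(x) = 5·x^6 + x^4 + 4·x^2, leaving 2·x^5 + 6·x^3 + 6·x^2 + 3·x (coefficients mod 7)
  leading term 2·x^5: subtract (2·x)·f(x) = 2·x^5 + 6·x^3 + 3·x, leaving 6·x^2 (coefficients mod 7)
The degree is now < 4, so this is the remainder. Hence a · b ≡ 6·x^2 in F_7[x]/(f).

Final answer: a · b ≡ 6·x^2 (mod f(x))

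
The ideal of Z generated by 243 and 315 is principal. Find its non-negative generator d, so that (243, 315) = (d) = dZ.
In the PID Z, (a, b) is generated by gcd(a, b). Compute gcd(315, 243) with the extended Euclidean algorithm, tracking rows (r, s, t) with s·315 + t·243 = r:
  row A: (315, 1, 0)   [1·315 + 0·243 = 315]
  row B: (243, 0, 1)   [0·315 + 1·243 = 243]
  315 = 1·243 + 72   → row C = row A − 1·row B = (72, 1, −1)   [check: 1·315 − 1·243 = 72]
  243 = 3·72 + 27   → row D = row B − 3·row C = (27, −3, 4)   [check: −3·315 + 4·243 = 27]
  72 = 2·27 + 18   → row E = row C − 2·row D = (18, 7, −9)   [check: 7·315 − 9·243 = 18]
  27 = 1·18 + 9   → row F = row D − 1·row E = (9, −10, 13)   [check: −10·315 + 13·243 = 9]
  18 = 2·9 + 0   → remainder 0, stop. gcd = 9 (last nonzero row F).
So gcd(243, 315) = 9, with Bézout identity −10·315 + 13·243 = 9. Containment (⊇): the Bézout identity exhibits 9 as an element of (243, 315), giving (9) ⊆ (243, 315). Containment (⊆): since 9 | 243 and 9 | 315 (243 = 9·27, 315 = 9·35), every Z-linear combination of 243 and 315 is divisible by 9, so (243, 315) ⊆ (9). Therefore (243, 315) = (9), d = 9.

Final answer: (243, 315) = (9); d = 9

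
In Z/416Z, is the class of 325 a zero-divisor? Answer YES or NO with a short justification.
YES

gcd(325, 416) = 13 > 1, so 325 is not a unit in Z/416Z. In Z/nZ every nonzero non-unit is a zero-divisor: explicitly, take b = 416/gcd = 32 ≠ 0 (mod 416); then 325·32 = 10400 = 25·416, i.e. 325·32 ≡ 0 (mod 416). So 325 is a zero-divisor.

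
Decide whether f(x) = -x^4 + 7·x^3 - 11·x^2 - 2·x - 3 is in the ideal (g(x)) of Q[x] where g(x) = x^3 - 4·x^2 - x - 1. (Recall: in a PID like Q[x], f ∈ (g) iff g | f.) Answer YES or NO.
YES

In Q[x] the ideal (g) consists of all multiples of g, so f ∈ (g) iff g | f, i.e. iff the remainder of f on division by g is 0. Divide f by g (g is monic, so eliminate the leading term of the running remainder at each step):
  leading term -x^4: subtract (-x)·g(x) = -x^4 + 4·x^3 + x^2 + x, leaving 3·x^3 - 12·x^2 - 3·x - 3
  leading term 3·x^3: subtract (3)·g(x) = 3·x^3 - 12·x^2 - 3·x - 3, leaving 0
The remainder is 0, so f(x) = g(x) · h(x) with h(x) = 3 - x. Hence g | f, i.e. f ∈ (g).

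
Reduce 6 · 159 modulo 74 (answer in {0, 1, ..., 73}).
Reduce the factors first: 159 ≡ 11 (mod 74), so 6 · 159 ≡ 6 · 11 (mod 74). 6 · 11 = 66. Dividing by 74: 66 = 0·74 + 66. So (6 · 159) mod 74 = 66.

Final answer: 66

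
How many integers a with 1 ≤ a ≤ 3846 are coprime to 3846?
The number of a ∈ {1, ..., 3846} with gcd(a, 3846) = 1 is by definition Euler's totient φ(3846). φ is multiplicative, with φ(p^e) = p^e − p^(e−1). Factorise 3846 = 2 · 3 · 641. Then
  φ(3846) = (2 − 1) · (3 − 1) · (641 − 1) = 1 · 2 · 640 = 1280.
So there are 1280 such integers.

Final answer: 1280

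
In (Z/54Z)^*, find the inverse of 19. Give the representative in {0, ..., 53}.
19^(−1) ≡ 37 (mod 54)

Apply the extended Euclidean algorithm to (54, 19), tracking rows (r, s, t) with s·54 + t·19 = r. Each division r_prev = q·r_cur + r_new produces the new row as (previous row) − q·(current row):
  row A: (54, 1, 0)   [1·54 + 0·19 = 54]
  row B: (19, 0, 1)   [0·54 + 1·19 = 19]
  54 = 2·19 + 16   → row C = row A − 2·row B = (16, 1, −2)   [check: 1·54 − 2·19 = 16]
  19 = 1·16 + 3   → row D = row B − 1·row C = (3, −1, 3)   [check: −1·54 + 3·19 = 3]
  16 = 5·3 + 1   → row E = row C − 5·row D = (1, 6, −17)   [check: 6·54 − 17·19 = 1]
  3 = 3·1 + 0   → remainder 0, stop. gcd = 1 (last nonzero row E).
The gcd is 1, so 19 is invertible mod 54. The last nonzero row gives 6·54 − 17·19 = 1, so t = −17. So 19^(−1) ≡ −17 ≡ 37 (mod 54). Verify: 19 · 37 = 703 ≡ 1 (mod 54). ✓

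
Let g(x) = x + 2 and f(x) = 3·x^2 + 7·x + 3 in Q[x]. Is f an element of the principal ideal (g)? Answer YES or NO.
NO

In Q[x] the ideal (g) consists of all multiples of g, so f ∈ (g) iff g | f, i.e. iff the remainder of f on division by g is 0. Divide f by g (g is monic, so eliminate the leading term of the running remainder at each step):
  leading term 3·x^2: subtract (3·x)·g(x) = 3·x^2 + 6·x, leaving x + 3
  leading term x: subtract (1)·g(x) = x + 2, leaving 1
The remainder r(x) = 1 ≠ 0 (and deg r < deg g), so g ∤ f, i.e. f ∉ (g).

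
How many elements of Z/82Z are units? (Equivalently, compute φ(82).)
Z/82Z has φ(82) = 40 units

An element a ∈ Z/82Z is a unit iff gcd(a, 82) = 1, so the number of units is φ(82). φ is multiplicative, with φ(p^e) = p^e − p^(e−1). Factorise 82 = 2 · 41. Then
  φ(82) = (2 − 1) · (41 − 1) = 1 · 40 = 40.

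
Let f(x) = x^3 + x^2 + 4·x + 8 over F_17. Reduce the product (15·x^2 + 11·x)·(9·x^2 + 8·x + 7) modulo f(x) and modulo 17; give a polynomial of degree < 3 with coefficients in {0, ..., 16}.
Multiply as integer polynomials: a · b = 135·x^4 + 219·x^3 + 193·x^2 + 77·x. Reducing coefficients mod 17: a · b ≡ 16·x^4 + 15·x^3 + 6·x^2 + 9·x. Now divide by f(x) = x^3 + x^2 + 4·x + 8 in F_17[x], eliminating the leading term at each step:
  leading term 16·x^4: subtract (16·x)·f(x) = 16·x^4 + 16·x^3 + 13·x^2 + 9·x, leaving 16·x^3 + 10·x^2 (coefficients mod 17)
  leading term 16·x^3: subtract (16)·f(x) = 16·x^3 + 16·x^2 + 13·x + 9, leaving 11·x^2 + 4·x + 8 (coefficients mod 17)
The degree is now < 3, so this is the remainder. Hence a · b ≡ 11·x^2 + 4·x + 8 in F_17[x]/(f).

Final answer: a · b ≡ 11·x^2 + 4·x + 8 (mod f(x))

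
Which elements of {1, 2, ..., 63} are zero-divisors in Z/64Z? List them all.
An element a ∈ Z/64Z (with a ≠ 0) is a zero-divisor iff gcd(a, 64) > 1 (because a is a unit precisely when gcd(a, n) = 1, and in Z/nZ every nonzero, non-unit element is a zero-divisor). Scan a = 1, ..., 63 and keep those with gcd(a, 64) > 1:
  gcd(2, 64) = 2, gcd(4, 64) = 4, gcd(6, 64) = 2, gcd(8, 64) = 8, gcd(10, 64) = 2, gcd(12, 64) = 4, gcd(14, 64) = 2, gcd(16, 64) = 16, gcd(18, 64) = 2, gcd(20, 64) = 4, gcd(22, 64) = 2, gcd(24, 64) = 8, gcd(26, 64) = 2, gcd(28, 64) = 4, gcd(30, 64) = 2, gcd(32, 64) = 32, gcd(34, 64) = 2, gcd(36, 64) = 4, gcd(38, 64) = 2, gcd(40, 64) = 8, gcd(42, 64) = 2, gcd(44, 64) = 4, gcd(46, 64) = 2, gcd(48, 64) = 16, gcd(50, 64) = 2, gcd(52, 64) = 4, gcd(54, 64) = 2, gcd(56, 64) = 8, gcd(58, 64) = 2, gcd(60, 64) = 4, gcd(62, 64) = 2.
All other a ∈ {1, ..., 63} have gcd(a, 64) = 1 and are units. So the nonzero zero-divisors are exactly the 31 values of a appearing in this scan.

Final answer: nonzero zero-divisors of Z/64Z = {2, 4, 6, 8, 10, 12, 14, 16, 18, 20, 22, 24, 26, 28, 30, 32, 34, 36, 38, 40, 42, 44, 46, 48, 50, 52, 54, 56, 58, 60, 62}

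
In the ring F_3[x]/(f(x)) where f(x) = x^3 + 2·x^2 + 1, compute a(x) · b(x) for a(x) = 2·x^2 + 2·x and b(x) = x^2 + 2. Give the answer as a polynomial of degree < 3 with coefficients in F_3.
a · b ≡ 2·x^2 + 2·x + 2 (mod f(x))

Multiply as integer polynomials: a · b = 2·x^4 + 2·x^3 + 4·x^2 + 4·x. Reducing coefficients mod 3: a · b ≡ 2·x^4 + 2·x^3 + x^2 + x. Now divide by f(x) = x^3 + 2·x^2 + 1 in F_3[x], eliminating the leading term at each step:
  leading term 2·x^4: subtract (2·x)·f(x) = 2·x^4 + x^3 + 2·x, leaving x^3 + x^2 + 2·x (coefficients mod 3)
  leading term x^3: subtract (1)·f(x) = x^3 + 2·x^2 + 1, leaving 2·x^2 + 2·x + 2 (coefficients mod 3)
The degree is now < 3, so this is the remainder. Hence a · b ≡ 2·x^2 + 2·x + 2 in F_3[x]/(f).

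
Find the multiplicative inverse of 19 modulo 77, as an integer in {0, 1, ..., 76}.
19^(−1) ≡ 73 (mod 77)

Apply the extended Euclidean algorithm to (77, 19), tracking rows (r, s, t) with s·77 + t·19 = r. Each division r_prev = q·r_cur + r_new produces the new row as (previous row) − q·(current row):
  row A: (77, 1, 0)   [1·77 + 0·19 = 77]
  row B: (19, 0, 1)   [0·77 + 1·19 = 19]
  77 = 4·19 + 1   → row C = row A − 4·row B = (1, 1, −4)   [check: 1·77 − 4·19 = 1]
  19 = 19·1 + 0   → remainder 0, stop. gcd = 1 (last nonzero row C).
The gcd is 1, so 19 is invertible mod 77. The last nonzero row gives 1·77 − 4·19 = 1, so t = −4. So 19^(−1) ≡ −4 ≡ 73 (mod 77). Verify: 19 · 73 = 1387 ≡ 1 (mod 77). ✓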